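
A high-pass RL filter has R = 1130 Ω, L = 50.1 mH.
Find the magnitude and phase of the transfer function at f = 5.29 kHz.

Step 1 — Angular frequency: ω = 2π·5290 = 3.324e+04 rad/s.
Step 2 — Transfer function: H(jω) = jωL/(R + jωL).
Step 3 — Numerator jωL = j·1665; denominator R + jωL = 1130 + j1665.
Step 4 — H = 0.6847 + j0.4646.
Step 5 — Magnitude: |H| = 0.8275 (-1.6 dB); phase: φ = 34.2°.

|H| = 0.8275 (-1.6 dB), φ = 34.2°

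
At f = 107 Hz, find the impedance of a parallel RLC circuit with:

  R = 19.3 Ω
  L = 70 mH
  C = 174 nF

Step 1 — Angular frequency: ω = 2π·f = 2π·107 = 672.3 rad/s.
Step 2 — Component impedances:
  R: Z = R = 19.3 Ω
  L: Z = jωL = j·672.3·0.07 = 0 + j47.06 Ω
  C: Z = 1/(jωC) = -j/(ω·C) = 0 - j8548 Ω
Step 3 — Parallel combination: 1/Z_total = 1/R + 1/L + 1/C; Z_total = 16.55 + j6.749 Ω = 17.87∠22.2° Ω.

Z = 16.55 + j6.749 Ω = 17.87∠22.2° Ω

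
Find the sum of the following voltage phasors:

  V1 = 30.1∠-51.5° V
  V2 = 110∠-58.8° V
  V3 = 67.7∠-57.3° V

Step 1 — Convert each phasor to rectangular form:
  V1 = 30.1·(cos(-51.5°) + j·sin(-51.5°)) = 18.74 - j23.56 V
  V2 = 110·(cos(-58.8°) + j·sin(-58.8°)) = 56.98 - j94.09 V
  V3 = 67.7·(cos(-57.3°) + j·sin(-57.3°)) = 36.57 - j56.97 V
Step 2 — Sum components: V_total = 112.3 - j174.6 V.
Step 3 — Convert to polar: |V_total| = 207.6 V, ∠V_total = -57.3°.

V_total = 207.6∠-57.3° V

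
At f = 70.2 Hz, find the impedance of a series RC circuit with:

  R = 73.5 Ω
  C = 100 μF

Step 1 — Angular frequency: ω = 2π·f = 2π·70.2 = 441.1 rad/s.
Step 2 — Component impedances:
  R: Z = R = 73.5 Ω
  C: Z = 1/(jωC) = -j/(ω·C) = 0 - j22.67 Ω
Step 3 — Series combination: Z_total = R + C = 73.5 - j22.67 Ω = 76.92∠-17.1° Ω.

Z = 73.5 - j22.67 Ω = 76.92∠-17.1° Ω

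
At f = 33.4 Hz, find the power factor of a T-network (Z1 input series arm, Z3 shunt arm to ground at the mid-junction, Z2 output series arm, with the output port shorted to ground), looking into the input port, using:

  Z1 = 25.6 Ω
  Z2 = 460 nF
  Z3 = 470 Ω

Step 1 — Angular frequency: ω = 2π·f = 2π·33.4 = 209.9 rad/s.
Step 2 — Component impedances:
  Z1: Z = R = 25.6 Ω
  Z2: Z = 1/(jωC) = -j/(ω·C) = 0 - j1.036e+04 Ω
  Z3: Z = R = 470 Ω
Step 3 — With the output port shorted to ground, the output series arm Z2 runs from the junction to ground; the shunt arm Z3 also runs from the junction to ground. They appear in parallel: Z3 || Z2 = 469 - j21.28 Ω.
Step 4 — Series with input arm Z1: Z_in = Z1 + (Z3 || Z2) = 494.6 - j21.28 Ω = 495.1∠-2.5° Ω.
Step 5 — Power factor: PF = cos(φ) = Re(Z)/|Z| = 494.63/495.09 = 0.9991.
Step 6 — Type: Im(Z) = -21.28 ⇒ leading (phase φ = -2.5°).

PF = 0.9991 (leading, φ = -2.5°)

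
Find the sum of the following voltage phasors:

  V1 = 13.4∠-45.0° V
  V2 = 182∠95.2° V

Step 1 — Convert each phasor to rectangular form:
  V1 = 13.4·(cos(-45.0°) + j·sin(-45.0°)) = 9.475 - j9.475 V
  V2 = 182·(cos(95.2°) + j·sin(95.2°)) = -16.5 + j181.3 V
Step 2 — Sum components: V_total = -7.02 + j171.8 V.
Step 3 — Convert to polar: |V_total| = 171.9 V, ∠V_total = 92.3°.

V_total = 171.9∠92.3° V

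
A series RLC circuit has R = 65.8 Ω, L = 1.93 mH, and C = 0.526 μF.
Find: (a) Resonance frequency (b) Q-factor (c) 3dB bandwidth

Step 1 — Resonance: ω₀ = 1/√(LC) = 1/√(0.00193·5.26e-07) = 3.139e+04 rad/s.
Step 2 — f₀ = ω₀/(2π) = 4995 Hz.
Step 3 — Series Q: Q = ω₀L/R = 3.139e+04·0.00193/65.8 = 0.9206.
Step 4 — Bandwidth: Δω = ω₀/Q = 3.409e+04 rad/s; BW = Δω/(2π) = 5426 Hz.

(a) f₀ = 4995 Hz  (b) Q = 0.9206  (c) BW = 5426 Hz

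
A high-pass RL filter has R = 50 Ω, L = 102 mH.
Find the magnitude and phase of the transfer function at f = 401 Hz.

Step 1 — Angular frequency: ω = 2π·401 = 2520 rad/s.
Step 2 — Transfer function: H(jω) = jωL/(R + jωL).
Step 3 — Numerator jωL = j·257; denominator R + jωL = 50 + j257.
Step 4 — H = 0.9635 + j0.1875.
Step 5 — Magnitude: |H| = 0.9816 (-0.2 dB); phase: φ = 11.0°.

|H| = 0.9816 (-0.2 dB), φ = 11.0°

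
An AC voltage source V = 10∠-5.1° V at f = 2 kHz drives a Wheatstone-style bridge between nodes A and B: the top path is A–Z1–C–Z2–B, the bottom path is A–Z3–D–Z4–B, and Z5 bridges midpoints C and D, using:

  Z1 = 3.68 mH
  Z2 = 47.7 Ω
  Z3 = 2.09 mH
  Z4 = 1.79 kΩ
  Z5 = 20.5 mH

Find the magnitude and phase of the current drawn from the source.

Step 1 — Angular frequency: ω = 2π·f = 2π·2000 = 1.257e+04 rad/s.
Step 2 — Component impedances:
  Z1: Z = jωL = j·1.257e+04·0.00368 = 0 + j46.24 Ω
  Z2: Z = R = 47.7 Ω
  Z3: Z = jωL = j·1.257e+04·0.00209 = 0 + j26.26 Ω
  Z4: Z = R = 1790 Ω
  Z5: Z = jωL = j·1.257e+04·0.0205 = 0 + j257.6 Ω
Step 3 — Bridge requires nodal analysis (the Z5 bridge couples midpoints C and D, so the two paths cannot be reduced to a simple series/parallel combination). Setting node B to ground and injecting 1 A at node A, the 3-node admittance system at A, C, D solves to V_A = Z_AB = 47.11 + j37.91 Ω = 60.47∠38.8° Ω.
Step 4 — Source phasor: V = 10∠-5.1° V = 9.96 - j0.8889 V.
Step 5 — Ohm's law: I = V / Z_total = (9.96 - j0.8889) / (47.11 + j37.91) = 0.1191 - j0.1147 A.
Step 6 — Convert to polar: |I| = 0.1654 A, ∠I = -43.9°.

I = 0.1654∠-43.9° A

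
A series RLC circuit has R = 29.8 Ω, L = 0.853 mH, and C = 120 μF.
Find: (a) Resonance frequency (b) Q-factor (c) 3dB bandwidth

Step 1 — Resonance: ω₀ = 1/√(LC) = 1/√(0.000853·0.00012) = 3126 rad/s.
Step 2 — f₀ = ω₀/(2π) = 497.5 Hz.
Step 3 — Series Q: Q = ω₀L/R = 3126·0.000853/29.8 = 0.08947.
Step 4 — Bandwidth: Δω = ω₀/Q = 3.494e+04 rad/s; BW = Δω/(2π) = 5560 Hz.

(a) f₀ = 497.5 Hz  (b) Q = 0.08947  (c) BW = 5560 Hz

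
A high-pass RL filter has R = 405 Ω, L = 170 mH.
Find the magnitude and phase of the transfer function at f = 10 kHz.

Step 1 — Angular frequency: ω = 2π·1e+04 = 6.283e+04 rad/s.
Step 2 — Transfer function: H(jω) = jωL/(R + jωL).
Step 3 — Numerator jωL = j·1.068e+04; denominator R + jωL = 405 + j1.068e+04.
Step 4 — H = 0.9986 + j0.03786.
Step 5 — Magnitude: |H| = 0.9993 (-0.0 dB); phase: φ = 2.2°.

|H| = 0.9993 (-0.0 dB), φ = 2.2°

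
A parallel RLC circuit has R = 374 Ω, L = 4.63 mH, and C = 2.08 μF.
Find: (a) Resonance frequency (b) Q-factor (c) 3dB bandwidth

Step 1 — Resonance: ω₀ = 1/√(LC) = 1/√(0.00463·2.08e-06) = 1.019e+04 rad/s.
Step 2 — f₀ = ω₀/(2π) = 1622 Hz.
Step 3 — Parallel Q: Q = R/(ω₀L) = 374/(1.019e+04·0.00463) = 7.927.
Step 4 — Bandwidth: Δω = ω₀/Q = 1285 rad/s; BW = Δω/(2π) = 204.6 Hz.

(a) f₀ = 1622 Hz  (b) Q = 7.927  (c) BW = 204.6 Hz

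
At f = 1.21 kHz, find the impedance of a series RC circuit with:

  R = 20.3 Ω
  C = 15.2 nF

Step 1 — Angular frequency: ω = 2π·f = 2π·1210 = 7603 rad/s.
Step 2 — Component impedances:
  R: Z = R = 20.3 Ω
  C: Z = 1/(jωC) = -j/(ω·C) = 0 - j8653 Ω
Step 3 — Series combination: Z_total = R + C = 20.3 - j8653 Ω = 8654∠-89.9° Ω.

Z = 20.3 - j8653 Ω = 8654∠-89.9° Ω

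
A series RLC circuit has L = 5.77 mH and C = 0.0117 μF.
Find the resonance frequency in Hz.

Step 1 — Resonance condition Im(Z)=0 gives ω₀ = 1/√(LC).
Step 2 — ω₀ = 1/√(0.00577·1.17e-08) = 1.217e+05 rad/s.
Step 3 — f₀ = ω₀/(2π) = 1.937e+04 Hz.

f₀ = 1.937e+04 Hz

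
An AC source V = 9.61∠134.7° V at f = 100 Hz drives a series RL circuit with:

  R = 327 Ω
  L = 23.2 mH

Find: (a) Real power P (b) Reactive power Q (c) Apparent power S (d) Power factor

Step 1 — Angular frequency: ω = 2π·f = 2π·100 = 628.3 rad/s.
Step 2 — Component impedances:
  R: Z = R = 327 Ω
  L: Z = jωL = j·628.3·0.0232 = 0 + j14.58 Ω
Step 3 — Series combination: Z_total = R + L = 327 + j14.58 Ω = 327.3∠2.6° Ω.
Step 4 — Source phasor: V = 9.61∠134.7° V = -6.76 + j6.831 V.
Step 5 — Current: I = V / Z = -0.0197 + j0.02177 A = 0.02936∠132.1° A.
Step 6 — Complex power: S = V·I* = 0.2819 + j0.01256 VA.
Step 7 — Real power: P = Re(S) = 0.2819 W.
Step 8 — Reactive power: Q = Im(S) = 0.01256 VAR.
Step 9 — Apparent power: |S| = 0.2821 VA.
Step 10 — Power factor: PF = P/|S| = 0.999 (lagging).

(a) P = 0.2819 W  (b) Q = 0.01256 VAR  (c) S = 0.2821 VA  (d) PF = 0.999 (lagging)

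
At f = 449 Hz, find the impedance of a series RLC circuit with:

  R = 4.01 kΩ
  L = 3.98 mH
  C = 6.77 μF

Step 1 — Angular frequency: ω = 2π·f = 2π·449 = 2821 rad/s.
Step 2 — Component impedances:
  R: Z = R = 4010 Ω
  L: Z = jωL = j·2821·0.00398 = 0 + j11.23 Ω
  C: Z = 1/(jωC) = -j/(ω·C) = 0 - j52.36 Ω
Step 3 — Series combination: Z_total = R + L + C = 4010 - j41.13 Ω = 4010∠-0.6° Ω.

Z = 4010 - j41.13 Ω = 4010∠-0.6° Ω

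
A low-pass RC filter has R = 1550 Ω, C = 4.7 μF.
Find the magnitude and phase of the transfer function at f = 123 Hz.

Step 1 — Angular frequency: ω = 2π·123 = 772.8 rad/s.
Step 2 — Transfer function: H(jω) = 1/(1 + jωRC).
Step 3 — Denominator: 1 + jωRC = 1 + j·772.8·1550·4.7e-06 = 1 + j5.63.
Step 4 — H = 0.03058 - j0.1722.
Step 5 — Magnitude: |H| = 0.1749 (-15.1 dB); phase: φ = -79.9°.

|H| = 0.1749 (-15.1 dB), φ = -79.9°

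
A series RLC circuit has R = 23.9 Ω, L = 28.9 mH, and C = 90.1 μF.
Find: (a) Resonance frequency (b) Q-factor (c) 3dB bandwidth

Step 1 — Resonance: ω₀ = 1/√(LC) = 1/√(0.0289·9.01e-05) = 619.7 rad/s.
Step 2 — f₀ = ω₀/(2π) = 98.63 Hz.
Step 3 — Series Q: Q = ω₀L/R = 619.7·0.0289/23.9 = 0.7494.
Step 4 — Bandwidth: Δω = ω₀/Q = 827 rad/s; BW = Δω/(2π) = 131.6 Hz.

(a) f₀ = 98.63 Hz  (b) Q = 0.7494  (c) BW = 131.6 Hz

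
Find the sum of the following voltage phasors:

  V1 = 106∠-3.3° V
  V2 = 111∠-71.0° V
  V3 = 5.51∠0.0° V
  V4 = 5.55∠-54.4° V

Step 1 — Convert each phasor to rectangular form:
  V1 = 106·(cos(-3.3°) + j·sin(-3.3°)) = 105.8 - j6.102 V
  V2 = 111·(cos(-71.0°) + j·sin(-71.0°)) = 36.14 - j105 V
  V3 = 5.51·(cos(0.0°) + j·sin(0.0°)) = 5.51 V
  V4 = 5.55·(cos(-54.4°) + j·sin(-54.4°)) = 3.231 - j4.513 V
Step 2 — Sum components: V_total = 150.7 - j115.6 V.
Step 3 — Convert to polar: |V_total| = 189.9 V, ∠V_total = -37.5°.

V_total = 189.9∠-37.5° V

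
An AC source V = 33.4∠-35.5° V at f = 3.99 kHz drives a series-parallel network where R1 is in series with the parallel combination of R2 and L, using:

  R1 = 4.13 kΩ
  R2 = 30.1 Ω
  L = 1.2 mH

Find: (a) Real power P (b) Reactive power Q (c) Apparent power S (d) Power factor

Step 1 — Angular frequency: ω = 2π·f = 2π·3990 = 2.507e+04 rad/s.
Step 2 — Component impedances:
  R1: Z = R = 4130 Ω
  R2: Z = R = 30.1 Ω
  L: Z = jωL = j·2.507e+04·0.0012 = 0 + j30.08 Ω
Step 3 — Parallel branch: R2 || L = 1/(1/R2 + 1/L) = 15.04 + j15.05 Ω.
Step 4 — Series with R1: Z_total = R1 + (R2 || L) = 4145 + j15.05 Ω = 4145∠0.2° Ω.
Step 5 — Source phasor: V = 33.4∠-35.5° V = 27.19 - j19.4 V.
Step 6 — Current: I = V / Z = 0.006543 - j0.004703 A = 0.008058∠-35.7° A.
Step 7 — Complex power: S = V·I* = 0.2691 + j0.0009772 VA.
Step 8 — Real power: P = Re(S) = 0.2691 W.
Step 9 — Reactive power: Q = Im(S) = 0.0009772 VAR.
Step 10 — Apparent power: |S| = 0.2691 VA.
Step 11 — Power factor: PF = P/|S| = 1 (lagging).

(a) P = 0.2691 W  (b) Q = 0.0009772 VAR  (c) S = 0.2691 VA  (d) PF = 1 (lagging)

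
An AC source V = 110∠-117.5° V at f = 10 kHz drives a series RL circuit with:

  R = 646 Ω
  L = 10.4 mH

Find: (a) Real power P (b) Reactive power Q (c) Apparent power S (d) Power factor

Step 1 — Angular frequency: ω = 2π·f = 2π·1e+04 = 6.283e+04 rad/s.
Step 2 — Component impedances:
  R: Z = R = 646 Ω
  L: Z = jωL = j·6.283e+04·0.0104 = 0 + j653.5 Ω
Step 3 — Series combination: Z_total = R + L = 646 + j653.5 Ω = 918.9∠45.3° Ω.
Step 4 — Source phasor: V = 110∠-117.5° V = -50.79 - j97.57 V.
Step 5 — Current: I = V / Z = -0.1144 - j0.03534 A = 0.1197∠-162.8° A.
Step 6 — Complex power: S = V·I* = 9.258 + j9.365 VA.
Step 7 — Real power: P = Re(S) = 9.258 W.
Step 8 — Reactive power: Q = Im(S) = 9.365 VAR.
Step 9 — Apparent power: |S| = 13.17 VA.
Step 10 — Power factor: PF = P/|S| = 0.703 (lagging).

(a) P = 9.258 W  (b) Q = 9.365 VAR  (c) S = 13.17 VA  (d) PF = 0.703 (lagging)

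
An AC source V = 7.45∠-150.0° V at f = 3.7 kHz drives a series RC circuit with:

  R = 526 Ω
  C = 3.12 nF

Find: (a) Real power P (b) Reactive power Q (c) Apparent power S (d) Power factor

Step 1 — Angular frequency: ω = 2π·f = 2π·3700 = 2.325e+04 rad/s.
Step 2 — Component impedances:
  R: Z = R = 526 Ω
  C: Z = 1/(jωC) = -j/(ω·C) = 0 - j1.379e+04 Ω
Step 3 — Series combination: Z_total = R + C = 526 - j1.379e+04 Ω = 1.38e+04∠-87.8° Ω.
Step 4 — Source phasor: V = 7.45∠-150.0° V = -6.452 - j3.725 V.
Step 5 — Current: I = V / Z = 0.000252 - j0.0004776 A = 0.00054∠-62.2° A.
Step 6 — Complex power: S = V·I* = 0.0001534 - j0.00402 VA.
Step 7 — Real power: P = Re(S) = 0.0001534 W.
Step 8 — Reactive power: Q = Im(S) = -0.00402 VAR.
Step 9 — Apparent power: |S| = 0.004023 VA.
Step 10 — Power factor: PF = P/|S| = 0.03812 (leading).

(a) P = 0.0001534 W  (b) Q = -0.00402 VAR  (c) S = 0.004023 VA  (d) PF = 0.03812 (leading)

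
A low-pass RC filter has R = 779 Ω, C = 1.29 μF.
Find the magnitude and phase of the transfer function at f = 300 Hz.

Step 1 — Angular frequency: ω = 2π·300 = 1885 rad/s.
Step 2 — Transfer function: H(jω) = 1/(1 + jωRC).
Step 3 — Denominator: 1 + jωRC = 1 + j·1885·779·1.29e-06 = 1 + j1.894.
Step 4 — H = 0.218 - j0.4129.
Step 5 — Magnitude: |H| = 0.4669 (-6.6 dB); phase: φ = -62.2°.

|H| = 0.4669 (-6.6 dB), φ = -62.2°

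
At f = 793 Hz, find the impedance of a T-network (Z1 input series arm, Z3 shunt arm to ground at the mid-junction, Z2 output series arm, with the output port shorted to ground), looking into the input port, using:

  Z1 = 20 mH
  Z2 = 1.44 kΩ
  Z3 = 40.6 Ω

Step 1 — Angular frequency: ω = 2π·f = 2π·793 = 4983 rad/s.
Step 2 — Component impedances:
  Z1: Z = jωL = j·4983·0.02 = 0 + j99.65 Ω
  Z2: Z = R = 1440 Ω
  Z3: Z = R = 40.6 Ω
Step 3 — With the output port shorted to ground, the output series arm Z2 runs from the junction to ground; the shunt arm Z3 also runs from the junction to ground. They appear in parallel: Z3 || Z2 = 39.49 Ω.
Step 4 — Series with input arm Z1: Z_in = Z1 + (Z3 || Z2) = 39.49 + j99.65 Ω = 107.2∠68.4° Ω.

Z = 39.49 + j99.65 Ω = 107.2∠68.4° Ω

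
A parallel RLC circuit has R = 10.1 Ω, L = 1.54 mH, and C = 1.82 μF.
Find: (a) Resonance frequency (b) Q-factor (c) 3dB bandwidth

Step 1 — Resonance: ω₀ = 1/√(LC) = 1/√(0.00154·1.82e-06) = 1.889e+04 rad/s.
Step 2 — f₀ = ω₀/(2π) = 3006 Hz.
Step 3 — Parallel Q: Q = R/(ω₀L) = 10.1/(1.889e+04·0.00154) = 0.3472.
Step 4 — Bandwidth: Δω = ω₀/Q = 5.44e+04 rad/s; BW = Δω/(2π) = 8658 Hz.

(a) f₀ = 3006 Hz  (b) Q = 0.3472  (c) BW = 8658 Hz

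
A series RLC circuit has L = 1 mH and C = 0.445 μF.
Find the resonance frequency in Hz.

Step 1 — Resonance condition Im(Z)=0 gives ω₀ = 1/√(LC).
Step 2 — ω₀ = 1/√(0.001·4.45e-07) = 4.74e+04 rad/s.
Step 3 — f₀ = ω₀/(2π) = 7545 Hz.

f₀ = 7545 Hz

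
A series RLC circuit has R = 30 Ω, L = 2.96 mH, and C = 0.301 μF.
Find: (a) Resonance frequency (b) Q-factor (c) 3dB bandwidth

Step 1 — Resonance: ω₀ = 1/√(LC) = 1/√(0.00296·3.01e-07) = 3.35e+04 rad/s.
Step 2 — f₀ = ω₀/(2π) = 5332 Hz.
Step 3 — Series Q: Q = ω₀L/R = 3.35e+04·0.00296/30 = 3.306.
Step 4 — Bandwidth: Δω = ω₀/Q = 1.014e+04 rad/s; BW = Δω/(2π) = 1613 Hz.

(a) f₀ = 5332 Hz  (b) Q = 3.306  (c) BW = 1613 Hz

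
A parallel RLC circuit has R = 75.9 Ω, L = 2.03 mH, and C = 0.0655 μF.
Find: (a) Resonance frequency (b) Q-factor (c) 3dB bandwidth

Step 1 — Resonance: ω₀ = 1/√(LC) = 1/√(0.00203·6.55e-08) = 8.672e+04 rad/s.
Step 2 — f₀ = ω₀/(2π) = 1.38e+04 Hz.
Step 3 — Parallel Q: Q = R/(ω₀L) = 75.9/(8.672e+04·0.00203) = 0.4311.
Step 4 — Bandwidth: Δω = ω₀/Q = 2.011e+05 rad/s; BW = Δω/(2π) = 3.201e+04 Hz.

(a) f₀ = 1.38e+04 Hz  (b) Q = 0.4311  (c) BW = 3.201e+04 Hz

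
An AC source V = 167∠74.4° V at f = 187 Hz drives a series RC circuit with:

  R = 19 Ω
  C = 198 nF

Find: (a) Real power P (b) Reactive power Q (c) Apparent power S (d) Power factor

Step 1 — Angular frequency: ω = 2π·f = 2π·187 = 1175 rad/s.
Step 2 — Component impedances:
  R: Z = R = 19 Ω
  C: Z = 1/(jωC) = -j/(ω·C) = 0 - j4298 Ω
Step 3 — Series combination: Z_total = R + C = 19 - j4298 Ω = 4299∠-89.7° Ω.
Step 4 — Source phasor: V = 167∠74.4° V = 44.91 + j160.8 V.
Step 5 — Current: I = V / Z = -0.03737 + j0.01061 A = 0.03885∠164.1° A.
Step 6 — Complex power: S = V·I* = 0.02868 - j6.488 VA.
Step 7 — Real power: P = Re(S) = 0.02868 W.
Step 8 — Reactive power: Q = Im(S) = -6.488 VAR.
Step 9 — Apparent power: |S| = 6.488 VA.
Step 10 — Power factor: PF = P/|S| = 0.00442 (leading).

(a) P = 0.02868 W  (b) Q = -6.488 VAR  (c) S = 6.488 VA  (d) PF = 0.00442 (leading)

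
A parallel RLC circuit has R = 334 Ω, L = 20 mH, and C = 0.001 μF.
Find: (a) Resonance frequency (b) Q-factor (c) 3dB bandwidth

Step 1 — Resonance: ω₀ = 1/√(LC) = 1/√(0.02·1e-09) = 2.236e+05 rad/s.
Step 2 — f₀ = ω₀/(2π) = 3.559e+04 Hz.
Step 3 — Parallel Q: Q = R/(ω₀L) = 334/(2.236e+05·0.02) = 0.07468.
Step 4 — Bandwidth: Δω = ω₀/Q = 2.994e+06 rad/s; BW = Δω/(2π) = 4.765e+05 Hz.

(a) f₀ = 3.559e+04 Hz  (b) Q = 0.07468  (c) BW = 4.765e+05 Hz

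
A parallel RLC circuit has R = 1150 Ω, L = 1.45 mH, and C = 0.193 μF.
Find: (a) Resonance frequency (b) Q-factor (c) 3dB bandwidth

Step 1 — Resonance: ω₀ = 1/√(LC) = 1/√(0.00145·1.93e-07) = 5.978e+04 rad/s.
Step 2 — f₀ = ω₀/(2π) = 9514 Hz.
Step 3 — Parallel Q: Q = R/(ω₀L) = 1150/(5.978e+04·0.00145) = 13.27.
Step 4 — Bandwidth: Δω = ω₀/Q = 4506 rad/s; BW = Δω/(2π) = 717.1 Hz.

(a) f₀ = 9514 Hz  (b) Q = 13.27  (c) BW = 717.1 Hz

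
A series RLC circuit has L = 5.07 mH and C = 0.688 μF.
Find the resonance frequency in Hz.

Step 1 — Resonance condition Im(Z)=0 gives ω₀ = 1/√(LC).
Step 2 — ω₀ = 1/√(0.00507·6.88e-07) = 1.693e+04 rad/s.
Step 3 — f₀ = ω₀/(2π) = 2695 Hz.

f₀ = 2695 Hz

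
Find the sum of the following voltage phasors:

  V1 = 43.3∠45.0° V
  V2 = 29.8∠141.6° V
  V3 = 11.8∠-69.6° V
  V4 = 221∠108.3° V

Step 1 — Convert each phasor to rectangular form:
  V1 = 43.3·(cos(45.0°) + j·sin(45.0°)) = 30.62 + j30.62 V
  V2 = 29.8·(cos(141.6°) + j·sin(141.6°)) = -23.35 + j18.51 V
  V3 = 11.8·(cos(-69.6°) + j·sin(-69.6°)) = 4.113 - j11.06 V
  V4 = 221·(cos(108.3°) + j·sin(108.3°)) = -69.39 + j209.8 V
Step 2 — Sum components: V_total = -58.02 + j247.9 V.
Step 3 — Convert to polar: |V_total| = 254.6 V, ∠V_total = 103.2°.

V_total = 254.6∠103.2° V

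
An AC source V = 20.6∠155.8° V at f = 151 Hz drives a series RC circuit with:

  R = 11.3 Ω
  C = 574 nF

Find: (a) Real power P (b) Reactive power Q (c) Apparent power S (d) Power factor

Step 1 — Angular frequency: ω = 2π·f = 2π·151 = 948.8 rad/s.
Step 2 — Component impedances:
  R: Z = R = 11.3 Ω
  C: Z = 1/(jωC) = -j/(ω·C) = 0 - j1836 Ω
Step 3 — Series combination: Z_total = R + C = 11.3 - j1836 Ω = 1836∠-89.6° Ω.
Step 4 — Source phasor: V = 20.6∠155.8° V = -18.79 + j8.444 V.
Step 5 — Current: I = V / Z = -0.004662 - j0.0102 A = 0.01122∠-114.6° A.
Step 6 — Complex power: S = V·I* = 0.001422 - j0.2311 VA.
Step 7 — Real power: P = Re(S) = 0.001422 W.
Step 8 — Reactive power: Q = Im(S) = -0.2311 VAR.
Step 9 — Apparent power: |S| = 0.2311 VA.
Step 10 — Power factor: PF = P/|S| = 0.006154 (leading).

(a) P = 0.001422 W  (b) Q = -0.2311 VAR  (c) S = 0.2311 VA  (d) PF = 0.006154 (leading)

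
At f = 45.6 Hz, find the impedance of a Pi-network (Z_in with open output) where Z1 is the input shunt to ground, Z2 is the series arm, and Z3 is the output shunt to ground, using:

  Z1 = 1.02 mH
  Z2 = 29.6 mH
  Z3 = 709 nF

Step 1 — Angular frequency: ω = 2π·f = 2π·45.6 = 286.5 rad/s.
Step 2 — Component impedances:
  Z1: Z = jωL = j·286.5·0.00102 = 0 + j0.2922 Ω
  Z2: Z = jωL = j·286.5·0.0296 = 0 + j8.481 Ω
  Z3: Z = 1/(jωC) = -j/(ω·C) = 0 - j4923 Ω
Step 3 — With open output, the series arm Z2 and the output shunt Z3 appear in series to ground: Z2 + Z3 = 0 - j4914 Ω.
Step 4 — Parallel with input shunt Z1: Z_in = Z1 || (Z2 + Z3) = 0 + j0.2923 Ω = 0.2923∠90.0° Ω.

Z = 0 + j0.2923 Ω = 0.2923∠90.0° Ω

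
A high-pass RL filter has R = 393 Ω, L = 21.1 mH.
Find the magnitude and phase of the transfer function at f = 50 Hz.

Step 1 — Angular frequency: ω = 2π·50 = 314.2 rad/s.
Step 2 — Transfer function: H(jω) = jωL/(R + jωL).
Step 3 — Numerator jωL = j·6.629; denominator R + jωL = 393 + j6.629.
Step 4 — H = 0.0002844 + j0.01686.
Step 5 — Magnitude: |H| = 0.01686 (-35.5 dB); phase: φ = 89.0°.

|H| = 0.01686 (-35.5 dB), φ = 89.0°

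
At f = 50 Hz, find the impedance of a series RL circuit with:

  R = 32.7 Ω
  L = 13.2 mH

Step 1 — Angular frequency: ω = 2π·f = 2π·50 = 314.2 rad/s.
Step 2 — Component impedances:
  R: Z = R = 32.7 Ω
  L: Z = jωL = j·314.2·0.0132 = 0 + j4.147 Ω
Step 3 — Series combination: Z_total = R + L = 32.7 + j4.147 Ω = 32.96∠7.2° Ω.

Z = 32.7 + j4.147 Ω = 32.96∠7.2° Ω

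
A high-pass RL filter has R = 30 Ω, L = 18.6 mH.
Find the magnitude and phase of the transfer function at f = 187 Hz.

Step 1 — Angular frequency: ω = 2π·187 = 1175 rad/s.
Step 2 — Transfer function: H(jω) = jωL/(R + jωL).
Step 3 — Numerator jωL = j·21.85; denominator R + jωL = 30 + j21.85.
Step 4 — H = 0.3467 + j0.4759.
Step 5 — Magnitude: |H| = 0.5888 (-4.6 dB); phase: φ = 53.9°.

|H| = 0.5888 (-4.6 dB), φ = 53.9°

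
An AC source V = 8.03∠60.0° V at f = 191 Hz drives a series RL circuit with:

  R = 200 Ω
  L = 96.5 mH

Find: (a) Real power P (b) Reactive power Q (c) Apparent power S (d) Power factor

Step 1 — Angular frequency: ω = 2π·f = 2π·191 = 1200 rad/s.
Step 2 — Component impedances:
  R: Z = R = 200 Ω
  L: Z = jωL = j·1200·0.0965 = 0 + j115.8 Ω
Step 3 — Series combination: Z_total = R + L = 200 + j115.8 Ω = 231.1∠30.1° Ω.
Step 4 — Source phasor: V = 8.03∠60.0° V = 4.015 + j6.954 V.
Step 5 — Current: I = V / Z = 0.03011 + j0.01733 A = 0.03475∠29.9° A.
Step 6 — Complex power: S = V·I* = 0.2414 + j0.1398 VA.
Step 7 — Real power: P = Re(S) = 0.2414 W.
Step 8 — Reactive power: Q = Im(S) = 0.1398 VAR.
Step 9 — Apparent power: |S| = 0.279 VA.
Step 10 — Power factor: PF = P/|S| = 0.8654 (lagging).

(a) P = 0.2414 W  (b) Q = 0.1398 VAR  (c) S = 0.279 VA  (d) PF = 0.8654 (lagging)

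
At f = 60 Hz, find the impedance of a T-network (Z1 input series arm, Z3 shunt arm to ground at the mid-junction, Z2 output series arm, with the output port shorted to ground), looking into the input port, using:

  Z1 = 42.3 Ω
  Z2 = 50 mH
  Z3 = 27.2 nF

Step 1 — Angular frequency: ω = 2π·f = 2π·60 = 377 rad/s.
Step 2 — Component impedances:
  Z1: Z = R = 42.3 Ω
  Z2: Z = jωL = j·377·0.05 = 0 + j18.85 Ω
  Z3: Z = 1/(jωC) = -j/(ω·C) = 0 - j9.752e+04 Ω
Step 3 — With the output port shorted to ground, the output series arm Z2 runs from the junction to ground; the shunt arm Z3 also runs from the junction to ground. They appear in parallel: Z3 || Z2 = 0 + j18.85 Ω.
Step 4 — Series with input arm Z1: Z_in = Z1 + (Z3 || Z2) = 42.3 + j18.85 Ω = 46.31∠24.0° Ω.

Z = 42.3 + j18.85 Ω = 46.31∠24.0° Ω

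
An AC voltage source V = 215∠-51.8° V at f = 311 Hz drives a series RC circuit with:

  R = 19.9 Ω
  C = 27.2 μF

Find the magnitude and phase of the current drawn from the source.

Step 1 — Angular frequency: ω = 2π·f = 2π·311 = 1954 rad/s.
Step 2 — Component impedances:
  R: Z = R = 19.9 Ω
  C: Z = 1/(jωC) = -j/(ω·C) = 0 - j18.81 Ω
Step 3 — Series combination: Z_total = R + C = 19.9 - j18.81 Ω = 27.39∠-43.4° Ω.
Step 4 — Source phasor: V = 215∠-51.8° V = 133 - j169 V.
Step 5 — Ohm's law: I = V / Z_total = (133 - j169) / (19.9 - j18.81) = 7.766 - j1.148 A.
Step 6 — Convert to polar: |I| = 7.851 A, ∠I = -8.4°.

I = 7.851∠-8.4° A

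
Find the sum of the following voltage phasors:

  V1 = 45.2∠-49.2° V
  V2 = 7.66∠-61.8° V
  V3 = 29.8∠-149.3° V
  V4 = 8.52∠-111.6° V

Step 1 — Convert each phasor to rectangular form:
  V1 = 45.2·(cos(-49.2°) + j·sin(-49.2°)) = 29.53 - j34.22 V
  V2 = 7.66·(cos(-61.8°) + j·sin(-61.8°)) = 3.62 - j6.751 V
  V3 = 29.8·(cos(-149.3°) + j·sin(-149.3°)) = -25.62 - j15.21 V
  V4 = 8.52·(cos(-111.6°) + j·sin(-111.6°)) = -3.136 - j7.922 V
Step 2 — Sum components: V_total = 4.394 - j64.1 V.
Step 3 — Convert to polar: |V_total| = 64.25 V, ∠V_total = -86.1°.

V_total = 64.25∠-86.1° V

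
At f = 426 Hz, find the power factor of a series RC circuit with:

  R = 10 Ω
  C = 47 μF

Step 1 — Angular frequency: ω = 2π·f = 2π·426 = 2677 rad/s.
Step 2 — Component impedances:
  R: Z = R = 10 Ω
  C: Z = 1/(jωC) = -j/(ω·C) = 0 - j7.949 Ω
Step 3 — Series combination: Z_total = R + C = 10 - j7.949 Ω = 12.77∠-38.5° Ω.
Step 4 — Power factor: PF = cos(φ) = Re(Z)/|Z| = 10/12.774 = 0.7828.
Step 5 — Type: Im(Z) = -7.949 ⇒ leading (phase φ = -38.5°).

PF = 0.7828 (leading, φ = -38.5°)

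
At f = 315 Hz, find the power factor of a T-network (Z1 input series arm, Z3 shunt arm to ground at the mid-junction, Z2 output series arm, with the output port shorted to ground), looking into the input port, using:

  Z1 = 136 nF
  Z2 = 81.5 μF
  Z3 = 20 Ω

Step 1 — Angular frequency: ω = 2π·f = 2π·315 = 1979 rad/s.
Step 2 — Component impedances:
  Z1: Z = 1/(jωC) = -j/(ω·C) = 0 - j3715 Ω
  Z2: Z = 1/(jωC) = -j/(ω·C) = 0 - j6.199 Ω
  Z3: Z = R = 20 Ω
Step 3 — With the output port shorted to ground, the output series arm Z2 runs from the junction to ground; the shunt arm Z3 also runs from the junction to ground. They appear in parallel: Z3 || Z2 = 1.753 - j5.656 Ω.
Step 4 — Series with input arm Z1: Z_in = Z1 + (Z3 || Z2) = 1.753 - j3721 Ω = 3721∠-90.0° Ω.
Step 5 — Power factor: PF = cos(φ) = Re(Z)/|Z| = 1.7532/3720.8 = 0.0004712.
Step 6 — Type: Im(Z) = -3721 ⇒ leading (phase φ = -90.0°).

PF = 0.0004712 (leading, φ = -90.0°)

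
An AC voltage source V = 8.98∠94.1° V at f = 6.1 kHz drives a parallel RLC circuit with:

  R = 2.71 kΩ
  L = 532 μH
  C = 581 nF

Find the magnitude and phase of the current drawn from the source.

Step 1 — Angular frequency: ω = 2π·f = 2π·6100 = 3.833e+04 rad/s.
Step 2 — Component impedances:
  R: Z = R = 2710 Ω
  L: Z = jωL = j·3.833e+04·0.000532 = 0 + j20.39 Ω
  C: Z = 1/(jωC) = -j/(ω·C) = 0 - j44.91 Ω
Step 3 — Parallel combination: 1/Z_total = 1/R + 1/L + 1/C; Z_total = 0.5146 + j37.34 Ω = 37.34∠89.2° Ω.
Step 4 — Source phasor: V = 8.98∠94.1° V = -0.642 + j8.957 V.
Step 5 — Ohm's law: I = V / Z_total = (-0.642 + j8.957) / (0.5146 + j37.34) = 0.2396 + j0.0205 A.
Step 6 — Convert to polar: |I| = 0.2405 A, ∠I = 4.9°.

I = 0.2405∠4.9° A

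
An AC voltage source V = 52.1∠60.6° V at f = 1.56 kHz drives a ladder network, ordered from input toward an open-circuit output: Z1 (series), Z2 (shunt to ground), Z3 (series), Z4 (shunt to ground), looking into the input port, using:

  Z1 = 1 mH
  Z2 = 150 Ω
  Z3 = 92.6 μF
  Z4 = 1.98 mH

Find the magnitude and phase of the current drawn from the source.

Step 1 — Angular frequency: ω = 2π·f = 2π·1560 = 9802 rad/s.
Step 2 — Component impedances:
  Z1: Z = jωL = j·9802·0.001 = 0 + j9.802 Ω
  Z2: Z = R = 150 Ω
  Z3: Z = 1/(jωC) = -j/(ω·C) = 0 - j1.102 Ω
  Z4: Z = jωL = j·9802·0.00198 = 0 + j19.41 Ω
Step 3 — Ladder network (open output): work backward from the far end, alternating series and parallel combinations. Z_in = 2.201 + j27.84 Ω = 27.93∠85.5° Ω.
Step 4 — Source phasor: V = 52.1∠60.6° V = 25.58 + j45.39 V.
Step 5 — Ohm's law: I = V / Z_total = (25.58 + j45.39) / (2.201 + j27.84) = 1.693 - j0.7849 A.
Step 6 — Convert to polar: |I| = 1.866 A, ∠I = -24.9°.

I = 1.866∠-24.9° A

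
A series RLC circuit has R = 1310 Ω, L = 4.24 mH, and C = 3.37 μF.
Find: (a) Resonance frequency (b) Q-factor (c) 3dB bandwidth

Step 1 — Resonance condition Im(Z)=0 gives ω₀ = 1/√(LC).
Step 2 — ω₀ = 1/√(0.00424·3.37e-06) = 8366 rad/s.
Step 3 — f₀ = ω₀/(2π) = 1331 Hz.
Step 4 — Series Q: Q = ω₀L/R = 8366·0.00424/1310 = 0.02708.
Step 5 — 3dB bandwidth: Δω = ω₀/Q = 3.09e+05 rad/s; BW = Δω/(2π) = 4.917e+04 Hz.

(a) f₀ = 1331 Hz  (b) Q = 0.02708  (c) BW = 4.917e+04 Hz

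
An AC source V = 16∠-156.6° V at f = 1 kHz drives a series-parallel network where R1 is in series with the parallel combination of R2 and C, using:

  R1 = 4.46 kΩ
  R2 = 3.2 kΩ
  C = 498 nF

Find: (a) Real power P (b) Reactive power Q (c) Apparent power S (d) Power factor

Step 1 — Angular frequency: ω = 2π·f = 2π·1000 = 6283 rad/s.
Step 2 — Component impedances:
  R1: Z = R = 4460 Ω
  R2: Z = R = 3200 Ω
  C: Z = 1/(jωC) = -j/(ω·C) = 0 - j319.6 Ω
Step 3 — Parallel branch: R2 || C = 1/(1/R2 + 1/C) = 31.6 - j316.4 Ω.
Step 4 — Series with R1: Z_total = R1 + (R2 || C) = 4492 - j316.4 Ω = 4503∠-4.0° Ω.
Step 5 — Source phasor: V = 16∠-156.6° V = -14.68 - j6.354 V.
Step 6 — Current: I = V / Z = -0.003154 - j0.001637 A = 0.003553∠-152.6° A.
Step 7 — Complex power: S = V·I* = 0.05671 - j0.003995 VA.
Step 8 — Real power: P = Re(S) = 0.05671 W.
Step 9 — Reactive power: Q = Im(S) = -0.003995 VAR.
Step 10 — Apparent power: |S| = 0.05685 VA.
Step 11 — Power factor: PF = P/|S| = 0.9975 (leading).

(a) P = 0.05671 W  (b) Q = -0.003995 VAR  (c) S = 0.05685 VA  (d) PF = 0.9975 (leading)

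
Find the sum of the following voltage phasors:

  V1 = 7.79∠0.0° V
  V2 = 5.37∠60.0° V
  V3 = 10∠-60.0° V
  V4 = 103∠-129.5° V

Step 1 — Convert each phasor to rectangular form:
  V1 = 7.79·(cos(0.0°) + j·sin(0.0°)) = 7.79 V
  V2 = 5.37·(cos(60.0°) + j·sin(60.0°)) = 2.685 + j4.651 V
  V3 = 10·(cos(-60.0°) + j·sin(-60.0°)) = 5 - j8.66 V
  V4 = 103·(cos(-129.5°) + j·sin(-129.5°)) = -65.52 - j79.48 V
Step 2 — Sum components: V_total = -50.04 - j83.49 V.
Step 3 — Convert to polar: |V_total| = 97.34 V, ∠V_total = -120.9°.

V_total = 97.34∠-120.9° V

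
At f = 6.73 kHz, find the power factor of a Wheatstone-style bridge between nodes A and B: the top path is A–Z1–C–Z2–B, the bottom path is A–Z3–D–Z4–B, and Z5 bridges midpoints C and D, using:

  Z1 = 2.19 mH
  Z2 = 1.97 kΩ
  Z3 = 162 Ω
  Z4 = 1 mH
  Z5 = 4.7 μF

Step 1 — Angular frequency: ω = 2π·f = 2π·6730 = 4.229e+04 rad/s.
Step 2 — Component impedances:
  Z1: Z = jωL = j·4.229e+04·0.00219 = 0 + j92.61 Ω
  Z2: Z = R = 1970 Ω
  Z3: Z = R = 162 Ω
  Z4: Z = jωL = j·4.229e+04·0.001 = 0 + j42.29 Ω
  Z5: Z = 1/(jωC) = -j/(ω·C) = 0 - j5.032 Ω
Step 3 — Bridge requires nodal analysis (the Z5 bridge couples midpoints C and D, so the two paths cannot be reduced to a simple series/parallel combination). Setting node B to ground and injecting 1 A at node A, the 3-node admittance system at A, C, D solves to V_A = Z_AB = 37.38 + j110.1 Ω = 116.3∠71.2° Ω.
Step 4 — Power factor: PF = cos(φ) = Re(Z)/|Z| = 37.38/116.3 = 0.3214.
Step 5 — Type: Im(Z) = 110.1 ⇒ lagging (phase φ = 71.2°).

PF = 0.3214 (lagging, φ = 71.2°)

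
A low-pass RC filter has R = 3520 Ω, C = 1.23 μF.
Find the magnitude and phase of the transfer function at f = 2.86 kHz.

Step 1 — Angular frequency: ω = 2π·2860 = 1.797e+04 rad/s.
Step 2 — Transfer function: H(jω) = 1/(1 + jωRC).
Step 3 — Denominator: 1 + jωRC = 1 + j·1.797e+04·3520·1.23e-06 = 1 + j77.8.
Step 4 — H = 0.0001652 - j0.01285.
Step 5 — Magnitude: |H| = 0.01285 (-37.8 dB); phase: φ = -89.3°.

|H| = 0.01285 (-37.8 dB), φ = -89.3°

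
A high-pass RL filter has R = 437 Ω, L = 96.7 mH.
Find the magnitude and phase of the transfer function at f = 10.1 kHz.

Step 1 — Angular frequency: ω = 2π·1.01e+04 = 6.346e+04 rad/s.
Step 2 — Transfer function: H(jω) = jωL/(R + jωL).
Step 3 — Numerator jωL = j·6137; denominator R + jωL = 437 + j6137.
Step 4 — H = 0.995 + j0.07085.
Step 5 — Magnitude: |H| = 0.9975 (-0.0 dB); phase: φ = 4.1°.

|H| = 0.9975 (-0.0 dB), φ = 4.1°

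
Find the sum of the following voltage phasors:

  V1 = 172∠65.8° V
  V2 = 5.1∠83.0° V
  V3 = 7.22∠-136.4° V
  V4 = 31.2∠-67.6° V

Step 1 — Convert each phasor to rectangular form:
  V1 = 172·(cos(65.8°) + j·sin(65.8°)) = 70.51 + j156.9 V
  V2 = 5.1·(cos(83.0°) + j·sin(83.0°)) = 0.6215 + j5.062 V
  V3 = 7.22·(cos(-136.4°) + j·sin(-136.4°)) = -5.229 - j4.979 V
  V4 = 31.2·(cos(-67.6°) + j·sin(-67.6°)) = 11.89 - j28.85 V
Step 2 — Sum components: V_total = 77.79 + j128.1 V.
Step 3 — Convert to polar: |V_total| = 149.9 V, ∠V_total = 58.7°.

V_total = 149.9∠58.7° V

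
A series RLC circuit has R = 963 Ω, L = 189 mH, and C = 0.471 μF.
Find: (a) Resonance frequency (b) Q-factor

Step 1 — Resonance condition Im(Z)=0 gives ω₀ = 1/√(LC).
Step 2 — ω₀ = 1/√(0.189·4.71e-07) = 3352 rad/s.
Step 3 — f₀ = ω₀/(2π) = 533.4 Hz.
Step 4 — Series Q: Q = ω₀L/R = 3352·0.189/963 = 0.6578.

(a) f₀ = 533.4 Hz  (b) Q = 0.6578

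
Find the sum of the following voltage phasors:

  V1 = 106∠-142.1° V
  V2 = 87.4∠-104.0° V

Step 1 — Convert each phasor to rectangular form:
  V1 = 106·(cos(-142.1°) + j·sin(-142.1°)) = -83.64 - j65.11 V
  V2 = 87.4·(cos(-104.0°) + j·sin(-104.0°)) = -21.14 - j84.8 V
Step 2 — Sum components: V_total = -104.8 - j149.9 V.
Step 3 — Convert to polar: |V_total| = 182.9 V, ∠V_total = -125.0°.

V_total = 182.9∠-125.0° V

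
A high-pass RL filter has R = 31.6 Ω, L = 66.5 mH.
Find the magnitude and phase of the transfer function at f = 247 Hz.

Step 1 — Angular frequency: ω = 2π·247 = 1552 rad/s.
Step 2 — Transfer function: H(jω) = jωL/(R + jωL).
Step 3 — Numerator jωL = j·103.2; denominator R + jωL = 31.6 + j103.2.
Step 4 — H = 0.9143 + j0.2799.
Step 5 — Magnitude: |H| = 0.9562 (-0.4 dB); phase: φ = 17.0°.

|H| = 0.9562 (-0.4 dB), φ = 17.0°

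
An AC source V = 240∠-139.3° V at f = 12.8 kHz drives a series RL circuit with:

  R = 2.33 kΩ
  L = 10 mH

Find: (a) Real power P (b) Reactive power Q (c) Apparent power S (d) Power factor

Step 1 — Angular frequency: ω = 2π·f = 2π·1.28e+04 = 8.042e+04 rad/s.
Step 2 — Component impedances:
  R: Z = R = 2330 Ω
  L: Z = jωL = j·8.042e+04·0.01 = 0 + j804.2 Ω
Step 3 — Series combination: Z_total = R + L = 2330 + j804.2 Ω = 2465∠19.0° Ω.
Step 4 — Source phasor: V = 240∠-139.3° V = -182 - j156.5 V.
Step 5 — Current: I = V / Z = -0.09049 - j0.03593 A = 0.09737∠-158.3° A.
Step 6 — Complex power: S = V·I* = 22.09 + j7.625 VA.
Step 7 — Real power: P = Re(S) = 22.09 W.
Step 8 — Reactive power: Q = Im(S) = 7.625 VAR.
Step 9 — Apparent power: |S| = 23.37 VA.
Step 10 — Power factor: PF = P/|S| = 0.9453 (lagging).

(a) P = 22.09 W  (b) Q = 7.625 VAR  (c) S = 23.37 VA  (d) PF = 0.9453 (lagging)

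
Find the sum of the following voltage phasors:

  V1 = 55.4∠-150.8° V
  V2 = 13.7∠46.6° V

Step 1 — Convert each phasor to rectangular form:
  V1 = 55.4·(cos(-150.8°) + j·sin(-150.8°)) = -48.36 - j27.03 V
  V2 = 13.7·(cos(46.6°) + j·sin(46.6°)) = 9.413 + j9.954 V
Step 2 — Sum components: V_total = -38.95 - j17.07 V.
Step 3 — Convert to polar: |V_total| = 42.52 V, ∠V_total = -156.3°.

V_total = 42.52∠-156.3° V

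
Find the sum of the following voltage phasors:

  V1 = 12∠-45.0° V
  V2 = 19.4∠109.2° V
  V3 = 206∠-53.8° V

Step 1 — Convert each phasor to rectangular form:
  V1 = 12·(cos(-45.0°) + j·sin(-45.0°)) = 8.485 - j8.485 V
  V2 = 19.4·(cos(109.2°) + j·sin(109.2°)) = -6.38 + j18.32 V
  V3 = 206·(cos(-53.8°) + j·sin(-53.8°)) = 121.7 - j166.2 V
Step 2 — Sum components: V_total = 123.8 - j156.4 V.
Step 3 — Convert to polar: |V_total| = 199.4 V, ∠V_total = -51.6°.

V_total = 199.4∠-51.6° V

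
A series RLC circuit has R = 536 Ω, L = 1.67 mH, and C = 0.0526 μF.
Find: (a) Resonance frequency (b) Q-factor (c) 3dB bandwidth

Step 1 — Resonance: ω₀ = 1/√(LC) = 1/√(0.00167·5.26e-08) = 1.067e+05 rad/s.
Step 2 — f₀ = ω₀/(2π) = 1.698e+04 Hz.
Step 3 — Series Q: Q = ω₀L/R = 1.067e+05·0.00167/536 = 0.3324.
Step 4 — Bandwidth: Δω = ω₀/Q = 3.21e+05 rad/s; BW = Δω/(2π) = 5.108e+04 Hz.

(a) f₀ = 1.698e+04 Hz  (b) Q = 0.3324  (c) BW = 5.108e+04 Hz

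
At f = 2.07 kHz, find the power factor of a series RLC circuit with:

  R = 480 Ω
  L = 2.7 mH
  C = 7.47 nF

Step 1 — Angular frequency: ω = 2π·f = 2π·2070 = 1.301e+04 rad/s.
Step 2 — Component impedances:
  R: Z = R = 480 Ω
  L: Z = jωL = j·1.301e+04·0.0027 = 0 + j35.12 Ω
  C: Z = 1/(jωC) = -j/(ω·C) = 0 - j1.029e+04 Ω
Step 3 — Series combination: Z_total = R + L + C = 480 - j1.026e+04 Ω = 1.027e+04∠-87.3° Ω.
Step 4 — Power factor: PF = cos(φ) = Re(Z)/|Z| = 480/1.027e+04 = 0.04674.
Step 5 — Type: Im(Z) = -1.026e+04 ⇒ leading (phase φ = -87.3°).

PF = 0.04674 (leading, φ = -87.3°)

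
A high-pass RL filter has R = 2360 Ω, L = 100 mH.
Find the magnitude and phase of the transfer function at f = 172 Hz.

Step 1 — Angular frequency: ω = 2π·172 = 1081 rad/s.
Step 2 — Transfer function: H(jω) = jωL/(R + jωL).
Step 3 — Numerator jωL = j·108.1; denominator R + jωL = 2360 + j108.1.
Step 4 — H = 0.002093 + j0.0457.
Step 5 — Magnitude: |H| = 0.04574 (-26.8 dB); phase: φ = 87.4°.

|H| = 0.04574 (-26.8 dB), φ = 87.4°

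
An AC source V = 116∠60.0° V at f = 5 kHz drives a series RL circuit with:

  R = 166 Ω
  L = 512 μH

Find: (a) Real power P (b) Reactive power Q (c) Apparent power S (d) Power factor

Step 1 — Angular frequency: ω = 2π·f = 2π·5000 = 3.142e+04 rad/s.
Step 2 — Component impedances:
  R: Z = R = 166 Ω
  L: Z = jωL = j·3.142e+04·0.000512 = 0 + j16.08 Ω
Step 3 — Series combination: Z_total = R + L = 166 + j16.08 Ω = 166.8∠5.5° Ω.
Step 4 — Source phasor: V = 116∠60.0° V = 58 + j100.5 V.
Step 5 — Current: I = V / Z = 0.4042 + j0.566 A = 0.6955∠54.5° A.
Step 6 — Complex power: S = V·I* = 80.31 + j7.781 VA.
Step 7 — Real power: P = Re(S) = 80.31 W.
Step 8 — Reactive power: Q = Im(S) = 7.781 VAR.
Step 9 — Apparent power: |S| = 80.68 VA.
Step 10 — Power factor: PF = P/|S| = 0.9953 (lagging).

(a) P = 80.31 W  (b) Q = 7.781 VAR  (c) S = 80.68 VA  (d) PF = 0.9953 (lagging)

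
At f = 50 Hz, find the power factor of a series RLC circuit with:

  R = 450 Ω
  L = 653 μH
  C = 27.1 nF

Step 1 — Angular frequency: ω = 2π·f = 2π·50 = 314.2 rad/s.
Step 2 — Component impedances:
  R: Z = R = 450 Ω
  L: Z = jωL = j·314.2·0.000653 = 0 + j0.2051 Ω
  C: Z = 1/(jωC) = -j/(ω·C) = 0 - j1.175e+05 Ω
Step 3 — Series combination: Z_total = R + L + C = 450 - j1.175e+05 Ω = 1.175e+05∠-89.8° Ω.
Step 4 — Power factor: PF = cos(φ) = Re(Z)/|Z| = 450/1.1746e+05 = 0.003831.
Step 5 — Type: Im(Z) = -1.175e+05 ⇒ leading (phase φ = -89.8°).

PF = 0.003831 (leading, φ = -89.8°)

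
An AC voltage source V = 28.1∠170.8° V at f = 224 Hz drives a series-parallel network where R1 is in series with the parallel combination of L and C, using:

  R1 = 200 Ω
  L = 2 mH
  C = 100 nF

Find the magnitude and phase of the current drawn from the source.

Step 1 — Angular frequency: ω = 2π·f = 2π·224 = 1407 rad/s.
Step 2 — Component impedances:
  R1: Z = R = 200 Ω
  L: Z = jωL = j·1407·0.002 = 0 + j2.815 Ω
  C: Z = 1/(jωC) = -j/(ω·C) = 0 - j7105 Ω
Step 3 — Parallel branch: L || C = 1/(1/L + 1/C) = 0 + j2.816 Ω.
Step 4 — Series with R1: Z_total = R1 + (L || C) = 200 + j2.816 Ω = 200∠0.8° Ω.
Step 5 — Source phasor: V = 28.1∠170.8° V = -27.74 + j4.493 V.
Step 6 — Ohm's law: I = V / Z_total = (-27.74 + j4.493) / (200 + j2.816) = -0.1383 + j0.02441 A.
Step 7 — Convert to polar: |I| = 0.1405 A, ∠I = 170.0°.

I = 0.1405∠170.0° A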